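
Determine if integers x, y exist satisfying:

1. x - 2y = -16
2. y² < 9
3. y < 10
Yes

Take x = -16, y = 0. Substituting into each constraint:
  (1) (-16) - 2(0) = -16 ✓
  (2) y² = (0)² = 0, and 0 < 9 ✓
  (3) 0 < 10 ✓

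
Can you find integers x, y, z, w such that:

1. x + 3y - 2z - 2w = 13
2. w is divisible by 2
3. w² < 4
Yes

Take x = 13, y = 0, z = 0, w = 0. Substituting into each constraint:
  (1) 13 + 3(0) - 2(0) - 2(0) = 13 ✓
  (2) 0 = 2 × 0, remainder 0 ✓
  (3) w² = (0)² = 0, and 0 < 4 ✓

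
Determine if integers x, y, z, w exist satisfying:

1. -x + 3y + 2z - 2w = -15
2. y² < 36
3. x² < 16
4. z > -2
Yes

Take x = 0, y = -5, z = 0, w = 0. Substituting into each constraint:
  (1) 0 + 3(-5) + 2(0) - 2(0) = -15 ✓
  (2) y² = (-5)² = 25, and 25 < 36 ✓
  (3) x² = (0)² = 0, and 0 < 16 ✓
  (4) 0 > -2 ✓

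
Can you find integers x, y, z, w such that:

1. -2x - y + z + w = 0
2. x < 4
Yes

Take x = 0, y = 0, z = 0, w = 0. Substituting into each constraint:
  (1) -2(0) + 0 + 0 + 0 = 0 ✓
  (2) 0 < 4 ✓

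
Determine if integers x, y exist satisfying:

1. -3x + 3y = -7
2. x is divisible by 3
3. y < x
No

Even the single constraint (-3x + 3y = -7) is infeasible over the integers.

  - -3x + 3y = -7: every term on the left is divisible by 3, so the LHS ≡ 0 (mod 3), but the RHS -7 is not — no integer solution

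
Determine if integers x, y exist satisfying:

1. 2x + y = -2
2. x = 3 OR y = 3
Yes

Take x = 3, y = -8. Substituting into each constraint:
  (1) 2(3) + (-8) = -2 ✓
  (2) x = 3, target 3 ✓ (first branch holds)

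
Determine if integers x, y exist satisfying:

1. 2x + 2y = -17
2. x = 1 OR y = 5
No

Even the single constraint (2x + 2y = -17) is infeasible over the integers.

  - 2x + 2y = -17: every term on the left is divisible by 2, so the LHS ≡ 0 (mod 2), but the RHS -17 is not — no integer solution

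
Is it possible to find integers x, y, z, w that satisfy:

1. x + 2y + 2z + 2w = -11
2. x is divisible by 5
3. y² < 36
Yes

Take x = 5, y = 0, z = 0, w = -8. Substituting into each constraint:
  (1) 5 + 2(0) + 2(0) + 2(-8) = -11 ✓
  (2) 5 = 5 × 1, remainder 0 ✓
  (3) y² = (0)² = 0, and 0 < 36 ✓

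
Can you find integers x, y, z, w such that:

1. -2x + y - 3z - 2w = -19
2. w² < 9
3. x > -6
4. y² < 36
Yes

Take x = 0, y = 2, z = 7, w = 0. Substituting into each constraint:
  (1) -2(0) + 2 - 3(7) - 2(0) = -19 ✓
  (2) w² = (0)² = 0, and 0 < 9 ✓
  (3) 0 > -6 ✓
  (4) y² = (2)² = 4, and 4 < 36 ✓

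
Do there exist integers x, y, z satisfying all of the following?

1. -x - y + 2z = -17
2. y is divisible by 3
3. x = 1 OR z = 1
Yes

Take x = 1, y = 0, z = -8. Substituting into each constraint:
  (1) (-1) + 0 + 2(-8) = -17 ✓
  (2) 0 = 3 × 0, remainder 0 ✓
  (3) x = 1, target 1 ✓ (first branch holds)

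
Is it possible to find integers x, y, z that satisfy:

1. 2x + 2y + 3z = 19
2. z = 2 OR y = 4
Yes

Take x = -2, y = 4, z = 5. Substituting into each constraint:
  (1) 2(-2) + 2(4) + 3(5) = 19 ✓
  (2) y = 4, target 4 ✓ (second branch holds)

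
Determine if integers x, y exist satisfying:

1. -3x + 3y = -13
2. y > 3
No

Even the single constraint (-3x + 3y = -13) is infeasible over the integers.

  - -3x + 3y = -13: every term on the left is divisible by 3, so the LHS ≡ 0 (mod 3), but the RHS -13 is not — no integer solution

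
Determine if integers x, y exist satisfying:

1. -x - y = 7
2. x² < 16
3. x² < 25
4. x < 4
Yes

Take x = 0, y = -7. Substituting into each constraint:
  (1) 0 + 7 = 7 ✓
  (2) x² = (0)² = 0, and 0 < 16 ✓
  (3) x² = (0)² = 0, and 0 < 25 ✓
  (4) 0 < 4 ✓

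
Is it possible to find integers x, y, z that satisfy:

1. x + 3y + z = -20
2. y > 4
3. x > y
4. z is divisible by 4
Yes

Take x = 9, y = 5, z = -44. Substituting into each constraint:
  (1) 9 + 3(5) + (-44) = -20 ✓
  (2) 5 > 4 ✓
  (3) 9 > 5 ✓
  (4) -44 = 4 × -11, remainder 0 ✓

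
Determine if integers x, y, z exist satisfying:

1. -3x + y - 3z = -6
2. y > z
Yes

Take x = 1, y = 3, z = 2. Substituting into each constraint:
  (1) -3(1) + 3 - 3(2) = -6 ✓
  (2) 3 > 2 ✓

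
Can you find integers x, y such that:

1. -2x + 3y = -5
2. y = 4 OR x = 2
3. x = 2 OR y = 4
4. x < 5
No

A contradictory subset is {-2x + 3y = -5, x = 2 OR y = 4, x < 5}. No integer assignment can satisfy these jointly:

  - -2x + 3y = -5: is a linear equation tying the variables together
  - x = 2 OR y = 4: forces a choice: either x = 2 or y = 4
  - x < 5: bounds one variable relative to a constant

Split on the disjunction (x = 2 OR y = 4):
  • If x = 2: with x = 2, every remaining term of the linear equation is divisible by 3, so the left side is ≡ 0 (mod 3); but the right side -1 ≡ 2 (mod 3). No integers can satisfy it.
  • If y = 4: with y = 4, every remaining term of the linear equation is divisible by 2, so the left side is ≡ 0 (mod 2); but the right side -17 ≡ 1 (mod 2). No integers can satisfy it.
Both branches are infeasible, so the system has no integer solution.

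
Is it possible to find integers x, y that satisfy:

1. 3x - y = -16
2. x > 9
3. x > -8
Yes

Take x = 10, y = 46. Substituting into each constraint:
  (1) 3(10) + (-46) = -16 ✓
  (2) 10 > 9 ✓
  (3) 10 > -8 ✓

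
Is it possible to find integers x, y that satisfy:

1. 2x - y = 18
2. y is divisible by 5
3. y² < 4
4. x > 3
Yes

Take x = 9, y = 0. Substituting into each constraint:
  (1) 2(9) + 0 = 18 ✓
  (2) 0 = 5 × 0, remainder 0 ✓
  (3) y² = (0)² = 0, and 0 < 4 ✓
  (4) 9 > 3 ✓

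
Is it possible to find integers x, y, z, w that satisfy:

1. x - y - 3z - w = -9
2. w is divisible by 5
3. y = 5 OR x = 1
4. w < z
Yes

Take x = 1, y = 4, z = 2, w = 0. Substituting into each constraint:
  (1) 1 + (-4) - 3(2) + 0 = -9 ✓
  (2) 0 = 5 × 0, remainder 0 ✓
  (3) x = 1, target 1 ✓ (second branch holds)
  (4) 0 < 2 ✓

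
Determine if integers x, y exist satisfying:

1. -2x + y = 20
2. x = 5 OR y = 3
Yes

Take x = 5, y = 30. Substituting into each constraint:
  (1) -2(5) + 30 = 20 ✓
  (2) x = 5, target 5 ✓ (first branch holds)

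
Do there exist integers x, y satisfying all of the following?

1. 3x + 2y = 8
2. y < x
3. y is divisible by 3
No

A contradictory subset is {3x + 2y = 8, y is divisible by 3}. No integer assignment can satisfy these jointly:

  - 3x + 2y = 8: is a linear equation tying the variables together
  - y is divisible by 3: restricts y to multiples of 3

Modular obstruction: writing y = 3y', every remaining term of the linear equation is divisible by 3, so the left side is ≡ 0 (mod 3); but the right side 8 ≡ 2 (mod 3). No integers can satisfy it.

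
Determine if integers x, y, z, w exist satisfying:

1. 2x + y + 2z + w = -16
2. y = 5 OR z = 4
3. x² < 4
Yes

Take x = 0, y = 5, z = -10, w = -1. Substituting into each constraint:
  (1) 2(0) + 5 + 2(-10) + (-1) = -16 ✓
  (2) y = 5, target 5 ✓ (first branch holds)
  (3) x² = (0)² = 0, and 0 < 4 ✓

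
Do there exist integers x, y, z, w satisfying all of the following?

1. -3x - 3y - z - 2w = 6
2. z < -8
Yes

Take x = 0, y = 1, z = -9, w = 0. Substituting into each constraint:
  (1) -3(0) - 3(1) + 9 - 2(0) = 6 ✓
  (2) -9 < -8 ✓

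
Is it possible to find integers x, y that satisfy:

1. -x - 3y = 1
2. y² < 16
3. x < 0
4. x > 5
No

A contradictory subset is {x < 0, x > 5}. No integer assignment can satisfy these jointly:

  - x < 0: bounds one variable relative to a constant
  - x > 5: bounds one variable relative to a constant

Direct contradiction: the bounds on x require x ≥ 6 and x ≤ -1 simultaneously, which is empty.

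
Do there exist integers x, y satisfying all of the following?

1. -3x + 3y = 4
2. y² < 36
No

Even the single constraint (-3x + 3y = 4) is infeasible over the integers.

  - -3x + 3y = 4: every term on the left is divisible by 3, so the LHS ≡ 0 (mod 3), but the RHS 4 is not — no integer solution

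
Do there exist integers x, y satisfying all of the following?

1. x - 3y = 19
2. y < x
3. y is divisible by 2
Yes

Take x = 19, y = 0. Substituting into each constraint:
  (1) 19 - 3(0) = 19 ✓
  (2) 0 < 19 ✓
  (3) 0 = 2 × 0, remainder 0 ✓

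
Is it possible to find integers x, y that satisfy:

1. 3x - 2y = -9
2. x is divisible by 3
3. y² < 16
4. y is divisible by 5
Yes

Take x = -3, y = 0. Substituting into each constraint:
  (1) 3(-3) - 2(0) = -9 ✓
  (2) -3 = 3 × -1, remainder 0 ✓
  (3) y² = (0)² = 0, and 0 < 16 ✓
  (4) 0 = 5 × 0, remainder 0 ✓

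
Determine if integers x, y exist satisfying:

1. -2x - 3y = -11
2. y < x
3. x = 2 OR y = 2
No

The full constraint system is jointly infeasible over the integers. Each constraint and what it forces:

  - -2x - 3y = -11: is a linear equation tying the variables together
  - y < x: bounds one variable relative to another variable
  - x = 2 OR y = 2: forces a choice: either x = 2 or y = 2

Split on the disjunction (x = 2 OR y = 2):
  • If x = 2: with x = 2, every remaining term of the linear equation is divisible by 3, so the left side is ≡ 0 (mod 3); but the right side -7 ≡ 2 (mod 3). No integers can satisfy it.
  • If y = 2: with y = 2, every remaining term of the linear equation is divisible by 2, so the left side is ≡ 0 (mod 2); but the right side -5 ≡ 1 (mod 2). No integers can satisfy it.
Both branches are infeasible, so the system has no integer solution.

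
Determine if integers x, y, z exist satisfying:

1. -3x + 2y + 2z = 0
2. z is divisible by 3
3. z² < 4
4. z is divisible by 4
Yes

Take x = 0, y = 0, z = 0. Substituting into each constraint:
  (1) -3(0) + 2(0) + 2(0) = 0 ✓
  (2) 0 = 3 × 0, remainder 0 ✓
  (3) z² = (0)² = 0, and 0 < 4 ✓
  (4) 0 = 4 × 0, remainder 0 ✓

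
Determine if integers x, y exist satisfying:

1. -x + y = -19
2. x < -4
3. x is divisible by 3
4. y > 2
No

A contradictory subset is {-x + y = -19, x < -4, y > 2}. No integer assignment can satisfy these jointly:

  - -x + y = -19: is a linear equation tying the variables together
  - x < -4: bounds one variable relative to a constant
  - y > 2: bounds one variable relative to a constant

Range argument: with x ∈ [−∞, -5], y ∈ [3, ∞], the left side of the equation is at least 8, but the right side is -19 < 8. No integer solution exists.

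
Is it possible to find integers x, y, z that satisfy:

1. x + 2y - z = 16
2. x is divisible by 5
Yes

Take x = 0, y = 8, z = 0. Substituting into each constraint:
  (1) 0 + 2(8) + 0 = 16 ✓
  (2) 0 = 5 × 0, remainder 0 ✓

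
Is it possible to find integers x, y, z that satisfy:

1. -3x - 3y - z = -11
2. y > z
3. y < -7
Yes

Take x = 16, y = -9, z = -10. Substituting into each constraint:
  (1) -3(16) - 3(-9) + 10 = -11 ✓
  (2) -9 > -10 ✓
  (3) -9 < -7 ✓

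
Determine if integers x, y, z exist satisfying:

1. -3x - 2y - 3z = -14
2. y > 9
Yes

Take x = -2, y = 10, z = 0. Substituting into each constraint:
  (1) -3(-2) - 2(10) - 3(0) = -14 ✓
  (2) 10 > 9 ✓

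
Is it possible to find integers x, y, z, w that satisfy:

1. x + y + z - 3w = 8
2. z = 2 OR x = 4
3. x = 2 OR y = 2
Yes

Take x = 4, y = 2, z = -1, w = -1. Substituting into each constraint:
  (1) 4 + 2 + (-1) - 3(-1) = 8 ✓
  (2) x = 4, target 4 ✓ (second branch holds)
  (3) y = 2, target 2 ✓ (second branch holds)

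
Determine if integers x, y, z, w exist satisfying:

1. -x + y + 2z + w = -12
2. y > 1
Yes

Take x = 14, y = 2, z = 0, w = 0. Substituting into each constraint:
  (1) (-14) + 2 + 2(0) + 0 = -12 ✓
  (2) 2 > 1 ✓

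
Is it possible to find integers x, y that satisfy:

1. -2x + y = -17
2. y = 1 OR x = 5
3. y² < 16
Yes

Take x = 9, y = 1. Substituting into each constraint:
  (1) -2(9) + 1 = -17 ✓
  (2) y = 1, target 1 ✓ (first branch holds)
  (3) y² = (1)² = 1, and 1 < 16 ✓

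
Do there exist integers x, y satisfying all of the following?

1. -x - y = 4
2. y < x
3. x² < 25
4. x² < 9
Yes

Take x = -1, y = -3. Substituting into each constraint:
  (1) 1 + 3 = 4 ✓
  (2) -3 < -1 ✓
  (3) x² = (-1)² = 1, and 1 < 25 ✓
  (4) x² = (-1)² = 1, and 1 < 9 ✓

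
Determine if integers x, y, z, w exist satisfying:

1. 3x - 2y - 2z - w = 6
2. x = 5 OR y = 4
Yes

Take x = 0, y = 4, z = -7, w = 0. Substituting into each constraint:
  (1) 3(0) - 2(4) - 2(-7) + 0 = 6 ✓
  (2) y = 4, target 4 ✓ (second branch holds)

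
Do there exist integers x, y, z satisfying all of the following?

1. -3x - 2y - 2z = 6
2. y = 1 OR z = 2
Yes

Take x = 0, y = 1, z = -4. Substituting into each constraint:
  (1) -3(0) - 2(1) - 2(-4) = 6 ✓
  (2) y = 1, target 1 ✓ (first branch holds)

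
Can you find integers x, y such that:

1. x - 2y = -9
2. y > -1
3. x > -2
Yes

Take x = -1, y = 4. Substituting into each constraint:
  (1) (-1) - 2(4) = -9 ✓
  (2) 4 > -1 ✓
  (3) -1 > -2 ✓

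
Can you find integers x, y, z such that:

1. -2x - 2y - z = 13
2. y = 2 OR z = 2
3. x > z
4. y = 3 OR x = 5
Yes

Take x = 5, y = 2, z = -27. Substituting into each constraint:
  (1) -2(5) - 2(2) + 27 = 13 ✓
  (2) y = 2, target 2 ✓ (first branch holds)
  (3) 5 > -27 ✓
  (4) x = 5, target 5 ✓ (second branch holds)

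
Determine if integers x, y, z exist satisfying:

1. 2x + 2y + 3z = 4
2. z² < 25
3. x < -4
Yes

Take x = -5, y = 7, z = 0. Substituting into each constraint:
  (1) 2(-5) + 2(7) + 3(0) = 4 ✓
  (2) z² = (0)² = 0, and 0 < 25 ✓
  (3) -5 < -4 ✓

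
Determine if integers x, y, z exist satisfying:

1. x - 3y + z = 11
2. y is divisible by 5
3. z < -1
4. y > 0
Yes

Take x = 28, y = 5, z = -2. Substituting into each constraint:
  (1) 28 - 3(5) + (-2) = 11 ✓
  (2) 5 = 5 × 1, remainder 0 ✓
  (3) -2 < -1 ✓
  (4) 5 > 0 ✓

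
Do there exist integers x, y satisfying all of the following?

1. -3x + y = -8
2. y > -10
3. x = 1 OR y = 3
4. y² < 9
No

A contradictory subset is {-3x + y = -8, x = 1 OR y = 3, y² < 9}. No integer assignment can satisfy these jointly:

  - -3x + y = -8: is a linear equation tying the variables together
  - x = 1 OR y = 3: forces a choice: either x = 1 or y = 3
  - y² < 9: restricts y to |y| ≤ 2

Split on the disjunction (x = 1 OR y = 3):
  • If x = 1: the equation forces y = -5, but y² < 9 requires |y| ≤ 2.
  • If y = 3: this contradicts y² < 9, which requires |y| ≤ 2.
Both branches are infeasible, so the system has no integer solution.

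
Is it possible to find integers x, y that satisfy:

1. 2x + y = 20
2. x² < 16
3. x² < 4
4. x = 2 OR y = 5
No

A contradictory subset is {2x + y = 20, x² < 4, x = 2 OR y = 5}. No integer assignment can satisfy these jointly:

  - 2x + y = 20: is a linear equation tying the variables together
  - x² < 4: restricts x to |x| ≤ 1
  - x = 2 OR y = 5: forces a choice: either x = 2 or y = 5

Split on the disjunction (x = 2 OR y = 5):
  • If x = 2: this contradicts x² < 4, which requires |x| ≤ 1.
  • If y = 5: with y = 5, every remaining term of the linear equation is divisible by 2, so the left side is ≡ 0 (mod 2); but the right side 15 ≡ 1 (mod 2). No integers can satisfy it.
Both branches are infeasible, so the system has no integer solution.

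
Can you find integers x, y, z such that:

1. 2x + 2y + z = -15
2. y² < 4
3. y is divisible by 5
Yes

Take x = 0, y = 0, z = -15. Substituting into each constraint:
  (1) 2(0) + 2(0) + (-15) = -15 ✓
  (2) y² = (0)² = 0, and 0 < 4 ✓
  (3) 0 = 5 × 0, remainder 0 ✓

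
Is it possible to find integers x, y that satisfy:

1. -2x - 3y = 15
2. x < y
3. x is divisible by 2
Yes

Take x = -6, y = -1. Substituting into each constraint:
  (1) -2(-6) - 3(-1) = 15 ✓
  (2) -6 < -1 ✓
  (3) -6 = 2 × -3, remainder 0 ✓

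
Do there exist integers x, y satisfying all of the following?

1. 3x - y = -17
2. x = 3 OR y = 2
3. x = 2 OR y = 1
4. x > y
No

A contradictory subset is {3x - y = -17, x = 3 OR y = 2, x > y}. No integer assignment can satisfy these jointly:

  - 3x - y = -17: is a linear equation tying the variables together
  - x = 3 OR y = 2: forces a choice: either x = 3 or y = 2
  - x > y: bounds one variable relative to another variable

Split on the disjunction (x = 3 OR y = 2):
  • If x = 3: the equation forces y = 26, giving (x, y) = (3, 26), which violates x > y.
  • If y = 2: the equation forces x = -5, giving (y, x) = (2, -5), which violates x > y.
Both branches are infeasible, so the system has no integer solution.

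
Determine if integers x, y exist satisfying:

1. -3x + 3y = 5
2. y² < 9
No

Even the single constraint (-3x + 3y = 5) is infeasible over the integers.

  - -3x + 3y = 5: every term on the left is divisible by 3, so the LHS ≡ 0 (mod 3), but the RHS 5 is not — no integer solution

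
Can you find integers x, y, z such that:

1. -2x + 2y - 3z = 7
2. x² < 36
Yes

Take x = -5, y = 0, z = 1. Substituting into each constraint:
  (1) -2(-5) + 2(0) - 3(1) = 7 ✓
  (2) x² = (-5)² = 25, and 25 < 36 ✓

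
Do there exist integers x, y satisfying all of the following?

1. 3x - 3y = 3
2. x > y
Yes

Take x = 0, y = -1. Substituting into each constraint:
  (1) 3(0) - 3(-1) = 3 ✓
  (2) 0 > -1 ✓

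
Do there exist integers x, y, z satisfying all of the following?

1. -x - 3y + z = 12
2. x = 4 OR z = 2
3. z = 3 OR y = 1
Yes

Take x = 4, y = 1, z = 19. Substituting into each constraint:
  (1) (-4) - 3(1) + 19 = 12 ✓
  (2) x = 4, target 4 ✓ (first branch holds)
  (3) y = 1, target 1 ✓ (second branch holds)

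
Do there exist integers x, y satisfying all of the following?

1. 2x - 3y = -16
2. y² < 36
Yes

Take x = -8, y = 0. Substituting into each constraint:
  (1) 2(-8) - 3(0) = -16 ✓
  (2) y² = (0)² = 0, and 0 < 36 ✓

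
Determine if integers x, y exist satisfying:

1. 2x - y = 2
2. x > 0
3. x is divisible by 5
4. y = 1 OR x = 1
No

The full constraint system is jointly infeasible over the integers. Each constraint and what it forces:

  - 2x - y = 2: is a linear equation tying the variables together
  - x > 0: bounds one variable relative to a constant
  - x is divisible by 5: restricts x to multiples of 5
  - y = 1 OR x = 1: forces a choice: either y = 1 or x = 1

Split on the disjunction (y = 1 OR x = 1):
  • If y = 1: with y = 1, writing x = 5x', every remaining term of the linear equation is divisible by 10, so the left side is ≡ 0 (mod 10); but the right side 3 ≡ 3 (mod 10). No integers can satisfy it.
  • If x = 1: this contradicts the divisibility constraint — 1 is not a multiple of 5.
Both branches are infeasible, so the system has no integer solution.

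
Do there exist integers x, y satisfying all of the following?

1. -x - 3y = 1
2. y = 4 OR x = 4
Yes

Take x = -13, y = 4. Substituting into each constraint:
  (1) 13 - 3(4) = 1 ✓
  (2) y = 4, target 4 ✓ (first branch holds)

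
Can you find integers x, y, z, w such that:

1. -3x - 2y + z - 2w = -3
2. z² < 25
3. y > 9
Yes

Take x = -7, y = 12, z = 0, w = 0. Substituting into each constraint:
  (1) -3(-7) - 2(12) + 0 - 2(0) = -3 ✓
  (2) z² = (0)² = 0, and 0 < 25 ✓
  (3) 12 > 9 ✓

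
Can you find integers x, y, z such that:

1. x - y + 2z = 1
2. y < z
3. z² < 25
Yes

Take x = 0, y = -1, z = 0. Substituting into each constraint:
  (1) 0 + 1 + 2(0) = 1 ✓
  (2) -1 < 0 ✓
  (3) z² = (0)² = 0, and 0 < 25 ✓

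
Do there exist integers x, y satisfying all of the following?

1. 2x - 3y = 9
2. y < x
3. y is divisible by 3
Yes

Take x = 9, y = 3. Substituting into each constraint:
  (1) 2(9) - 3(3) = 9 ✓
  (2) 3 < 9 ✓
  (3) 3 = 3 × 1, remainder 0 ✓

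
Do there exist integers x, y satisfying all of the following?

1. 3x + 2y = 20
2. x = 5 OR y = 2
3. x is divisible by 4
No

A contradictory subset is {3x + 2y = 20, x = 5 OR y = 2}. No integer assignment can satisfy these jointly:

  - 3x + 2y = 20: is a linear equation tying the variables together
  - x = 5 OR y = 2: forces a choice: either x = 5 or y = 2

Split on the disjunction (x = 5 OR y = 2):
  • If x = 5: with x = 5, every remaining term of the linear equation is divisible by 2, so the left side is ≡ 0 (mod 2); but the right side 5 ≡ 1 (mod 2). No integers can satisfy it.
  • If y = 2: with y = 2, every remaining term of the linear equation is divisible by 3, so the left side is ≡ 0 (mod 3); but the right side 16 ≡ 1 (mod 3). No integers can satisfy it.
Both branches are infeasible, so the system has no integer solution.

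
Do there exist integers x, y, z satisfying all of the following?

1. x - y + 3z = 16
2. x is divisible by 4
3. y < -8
Yes

Take x = 0, y = -10, z = 2. Substituting into each constraint:
  (1) 0 + 10 + 3(2) = 16 ✓
  (2) 0 = 4 × 0, remainder 0 ✓
  (3) -10 < -8 ✓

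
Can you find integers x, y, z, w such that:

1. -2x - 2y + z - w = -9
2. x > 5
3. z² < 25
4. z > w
Yes

Take x = 6, y = -1, z = 0, w = -1. Substituting into each constraint:
  (1) -2(6) - 2(-1) + 0 + 1 = -9 ✓
  (2) 6 > 5 ✓
  (3) z² = (0)² = 0, and 0 < 25 ✓
  (4) 0 > -1 ✓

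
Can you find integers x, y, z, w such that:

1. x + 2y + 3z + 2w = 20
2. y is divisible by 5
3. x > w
Yes

Take x = 0, y = 0, z = 8, w = -2. Substituting into each constraint:
  (1) 0 + 2(0) + 3(8) + 2(-2) = 20 ✓
  (2) 0 = 5 × 0, remainder 0 ✓
  (3) 0 > -2 ✓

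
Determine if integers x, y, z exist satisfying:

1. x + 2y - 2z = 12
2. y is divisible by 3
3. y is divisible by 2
Yes

Take x = 0, y = 0, z = -6. Substituting into each constraint:
  (1) 0 + 2(0) - 2(-6) = 12 ✓
  (2) 0 = 3 × 0, remainder 0 ✓
  (3) 0 = 2 × 0, remainder 0 ✓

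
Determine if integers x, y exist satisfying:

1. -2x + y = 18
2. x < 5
Yes

Take x = -9, y = 0. Substituting into each constraint:
  (1) -2(-9) + 0 = 18 ✓
  (2) -9 < 5 ✓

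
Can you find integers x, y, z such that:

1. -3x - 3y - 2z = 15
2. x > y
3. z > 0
Yes

Take x = 0, y = -7, z = 3. Substituting into each constraint:
  (1) -3(0) - 3(-7) - 2(3) = 15 ✓
  (2) 0 > -7 ✓
  (3) 3 > 0 ✓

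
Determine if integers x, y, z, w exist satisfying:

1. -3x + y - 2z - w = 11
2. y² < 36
Yes

Take x = 0, y = 0, z = 0, w = -11. Substituting into each constraint:
  (1) -3(0) + 0 - 2(0) + 11 = 11 ✓
  (2) y² = (0)² = 0, and 0 < 36 ✓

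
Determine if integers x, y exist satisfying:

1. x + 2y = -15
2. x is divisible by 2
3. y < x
No

A contradictory subset is {x + 2y = -15, x is divisible by 2}. No integer assignment can satisfy these jointly:

  - x + 2y = -15: is a linear equation tying the variables together
  - x is divisible by 2: restricts x to multiples of 2

Modular obstruction: writing x = 2x', every remaining term of the linear equation is divisible by 2, so the left side is ≡ 0 (mod 2); but the right side -15 ≡ 1 (mod 2). No integers can satisfy it.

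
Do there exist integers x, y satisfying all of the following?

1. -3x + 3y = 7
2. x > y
No

Even the single constraint (-3x + 3y = 7) is infeasible over the integers.

  - -3x + 3y = 7: every term on the left is divisible by 3, so the LHS ≡ 0 (mod 3), but the RHS 7 is not — no integer solution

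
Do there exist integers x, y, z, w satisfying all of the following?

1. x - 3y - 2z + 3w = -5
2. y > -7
Yes

Take x = 0, y = 0, z = 1, w = -1. Substituting into each constraint:
  (1) 0 - 3(0) - 2(1) + 3(-1) = -5 ✓
  (2) 0 > -7 ✓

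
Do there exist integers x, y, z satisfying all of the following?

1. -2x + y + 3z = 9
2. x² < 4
Yes

Take x = 0, y = 9, z = 0. Substituting into each constraint:
  (1) -2(0) + 9 + 3(0) = 9 ✓
  (2) x² = (0)² = 0, and 0 < 4 ✓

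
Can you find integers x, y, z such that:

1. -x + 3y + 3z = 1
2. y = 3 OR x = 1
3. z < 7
Yes

Take x = -1, y = 3, z = -3. Substituting into each constraint:
  (1) 1 + 3(3) + 3(-3) = 1 ✓
  (2) y = 3, target 3 ✓ (first branch holds)
  (3) -3 < 7 ✓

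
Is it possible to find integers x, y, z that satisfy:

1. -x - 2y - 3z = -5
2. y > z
Yes

Take x = 3, y = 1, z = 0. Substituting into each constraint:
  (1) (-3) - 2(1) - 3(0) = -5 ✓
  (2) 1 > 0 ✓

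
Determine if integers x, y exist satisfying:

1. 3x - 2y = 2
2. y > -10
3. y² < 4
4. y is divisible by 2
No

A contradictory subset is {3x - 2y = 2, y² < 4, y is divisible by 2}. No integer assignment can satisfy these jointly:

  - 3x - 2y = 2: is a linear equation tying the variables together
  - y² < 4: restricts y to |y| ≤ 1
  - y is divisible by 2: restricts y to multiples of 2

The bounds confine y to {0} with 2 | y. For each value, substitute into the equation:
  • y = 0: the equation gives 3x = 2, so x would not be an integer.
Every case fails, so no integer solution exists.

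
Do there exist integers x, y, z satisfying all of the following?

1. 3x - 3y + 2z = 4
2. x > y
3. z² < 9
Yes

Take x = 0, y = -2, z = -1. Substituting into each constraint:
  (1) 3(0) - 3(-2) + 2(-1) = 4 ✓
  (2) 0 > -2 ✓
  (3) z² = (-1)² = 1, and 1 < 9 ✓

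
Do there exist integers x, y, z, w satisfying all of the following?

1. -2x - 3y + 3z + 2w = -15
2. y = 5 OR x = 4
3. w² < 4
Yes

Take x = 0, y = 5, z = 0, w = 0. Substituting into each constraint:
  (1) -2(0) - 3(5) + 3(0) + 2(0) = -15 ✓
  (2) y = 5, target 5 ✓ (first branch holds)
  (3) w² = (0)² = 0, and 0 < 4 ✓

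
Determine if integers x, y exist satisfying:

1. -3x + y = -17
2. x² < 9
Yes

Take x = 0, y = -17. Substituting into each constraint:
  (1) -3(0) + (-17) = -17 ✓
  (2) x² = (0)² = 0, and 0 < 9 ✓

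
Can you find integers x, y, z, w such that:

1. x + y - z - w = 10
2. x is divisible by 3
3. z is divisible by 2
Yes

Take x = 0, y = 0, z = 0, w = -10. Substituting into each constraint:
  (1) 0 + 0 + 0 + 10 = 10 ✓
  (2) 0 = 3 × 0, remainder 0 ✓
  (3) 0 = 2 × 0, remainder 0 ✓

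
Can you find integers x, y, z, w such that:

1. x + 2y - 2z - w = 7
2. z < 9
Yes

Take x = 0, y = 4, z = 0, w = 1. Substituting into each constraint:
  (1) 0 + 2(4) - 2(0) + (-1) = 7 ✓
  (2) 0 < 9 ✓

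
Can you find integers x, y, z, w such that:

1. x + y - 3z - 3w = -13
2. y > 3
Yes

Take x = 1, y = 4, z = 0, w = 6. Substituting into each constraint:
  (1) 1 + 4 - 3(0) - 3(6) = -13 ✓
  (2) 4 > 3 ✓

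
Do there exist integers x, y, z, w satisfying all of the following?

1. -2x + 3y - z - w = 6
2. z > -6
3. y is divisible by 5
Yes

Take x = 0, y = 0, z = 0, w = -6. Substituting into each constraint:
  (1) -2(0) + 3(0) + 0 + 6 = 6 ✓
  (2) 0 > -6 ✓
  (3) 0 = 5 × 0, remainder 0 ✓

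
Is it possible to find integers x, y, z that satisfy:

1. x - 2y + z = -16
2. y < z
Yes

Take x = -18, y = -1, z = 0. Substituting into each constraint:
  (1) (-18) - 2(-1) + 0 = -16 ✓
  (2) -1 < 0 ✓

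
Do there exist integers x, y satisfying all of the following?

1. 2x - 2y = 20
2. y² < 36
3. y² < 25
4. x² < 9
No

A contradictory subset is {2x - 2y = 20, y² < 25, x² < 9}. No integer assignment can satisfy these jointly:

  - 2x - 2y = 20: is a linear equation tying the variables together
  - y² < 25: restricts y to |y| ≤ 4
  - x² < 9: restricts x to |x| ≤ 2

Range argument: with x ∈ [-2, 2], y ∈ [-4, 4], the left side of the equation is at most 12, but the right side is 20 > 12. No integer solution exists.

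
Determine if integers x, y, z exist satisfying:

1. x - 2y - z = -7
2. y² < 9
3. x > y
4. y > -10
Yes

Take x = 0, y = -1, z = 9. Substituting into each constraint:
  (1) 0 - 2(-1) + (-9) = -7 ✓
  (2) y² = (-1)² = 1, and 1 < 9 ✓
  (3) 0 > -1 ✓
  (4) -1 > -10 ✓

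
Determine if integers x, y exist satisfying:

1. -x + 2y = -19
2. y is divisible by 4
Yes

Take x = 19, y = 0. Substituting into each constraint:
  (1) (-19) + 2(0) = -19 ✓
  (2) 0 = 4 × 0, remainder 0 ✓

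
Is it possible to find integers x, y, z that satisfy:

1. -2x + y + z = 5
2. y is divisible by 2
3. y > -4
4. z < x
Yes

Take x = -6, y = 0, z = -7. Substituting into each constraint:
  (1) -2(-6) + 0 + (-7) = 5 ✓
  (2) 0 = 2 × 0, remainder 0 ✓
  (3) 0 > -4 ✓
  (4) -7 < -6 ✓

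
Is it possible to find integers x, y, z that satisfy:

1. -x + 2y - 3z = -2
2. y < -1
Yes

Take x = -2, y = -2, z = 0. Substituting into each constraint:
  (1) 2 + 2(-2) - 3(0) = -2 ✓
  (2) -2 < -1 ✓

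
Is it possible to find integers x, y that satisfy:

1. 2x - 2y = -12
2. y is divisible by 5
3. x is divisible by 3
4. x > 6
Yes

Take x = 9, y = 15. Substituting into each constraint:
  (1) 2(9) - 2(15) = -12 ✓
  (2) 15 = 5 × 3, remainder 0 ✓
  (3) 9 = 3 × 3, remainder 0 ✓
  (4) 9 > 6 ✓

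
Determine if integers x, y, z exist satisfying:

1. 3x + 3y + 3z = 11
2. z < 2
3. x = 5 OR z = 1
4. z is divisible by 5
No

Even the single constraint (3x + 3y + 3z = 11) is infeasible over the integers.

  - 3x + 3y + 3z = 11: every term on the left is divisible by 3, so the LHS ≡ 0 (mod 3), but the RHS 11 is not — no integer solution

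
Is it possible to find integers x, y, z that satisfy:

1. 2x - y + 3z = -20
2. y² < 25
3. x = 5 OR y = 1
Yes

Take x = 5, y = 0, z = -10. Substituting into each constraint:
  (1) 2(5) + 0 + 3(-10) = -20 ✓
  (2) y² = (0)² = 0, and 0 < 25 ✓
  (3) x = 5, target 5 ✓ (first branch holds)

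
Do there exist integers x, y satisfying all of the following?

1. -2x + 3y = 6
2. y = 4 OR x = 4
Yes

Take x = 3, y = 4. Substituting into each constraint:
  (1) -2(3) + 3(4) = 6 ✓
  (2) y = 4, target 4 ✓ (first branch holds)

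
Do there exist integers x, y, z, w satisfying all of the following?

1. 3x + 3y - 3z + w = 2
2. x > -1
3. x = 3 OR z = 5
Yes

Take x = 4, y = 1, z = 5, w = 2. Substituting into each constraint:
  (1) 3(4) + 3(1) - 3(5) + 2 = 2 ✓
  (2) 4 > -1 ✓
  (3) z = 5, target 5 ✓ (second branch holds)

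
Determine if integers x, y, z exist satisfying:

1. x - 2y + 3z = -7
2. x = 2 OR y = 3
Yes

Take x = 2, y = 3, z = -1. Substituting into each constraint:
  (1) 2 - 2(3) + 3(-1) = -7 ✓
  (2) x = 2, target 2 ✓ (first branch holds)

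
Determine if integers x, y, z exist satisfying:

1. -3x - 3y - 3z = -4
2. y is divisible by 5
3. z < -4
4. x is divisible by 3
No

Even the single constraint (-3x - 3y - 3z = -4) is infeasible over the integers.

  - -3x - 3y - 3z = -4: every term on the left is divisible by 3, so the LHS ≡ 0 (mod 3), but the RHS -4 is not — no integer solution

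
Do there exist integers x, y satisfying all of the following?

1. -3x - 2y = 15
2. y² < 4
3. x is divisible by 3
No

The full constraint system is jointly infeasible over the integers. Each constraint and what it forces:

  - -3x - 2y = 15: is a linear equation tying the variables together
  - y² < 4: restricts y to |y| ≤ 1
  - x is divisible by 3: restricts x to multiples of 3

The bounds confine y to {-1, 0, 1}. For each value, substitute into the equation:
  • y = -1: the equation gives -3x = 13, so x would not be an integer.
  • y = 0: the equation forces x = -5, but 3 does not divide -5.
  • y = 1: the equation gives -3x = 17, so x would not be an integer.
Every case fails, so no integer solution exists.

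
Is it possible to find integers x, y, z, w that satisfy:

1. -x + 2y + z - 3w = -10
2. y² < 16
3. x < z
Yes

Take x = 0, y = 0, z = 2, w = 4. Substituting into each constraint:
  (1) 0 + 2(0) + 2 - 3(4) = -10 ✓
  (2) y² = (0)² = 0, and 0 < 16 ✓
  (3) 0 < 2 ✓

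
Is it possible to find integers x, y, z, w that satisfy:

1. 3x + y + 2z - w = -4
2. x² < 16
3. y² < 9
Yes

Take x = 0, y = 0, z = 0, w = 4. Substituting into each constraint:
  (1) 3(0) + 0 + 2(0) + (-4) = -4 ✓
  (2) x² = (0)² = 0, and 0 < 16 ✓
  (3) y² = (0)² = 0, and 0 < 9 ✓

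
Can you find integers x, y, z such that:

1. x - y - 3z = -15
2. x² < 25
Yes

Take x = 0, y = 15, z = 0. Substituting into each constraint:
  (1) 0 + (-15) - 3(0) = -15 ✓
  (2) x² = (0)² = 0, and 0 < 25 ✓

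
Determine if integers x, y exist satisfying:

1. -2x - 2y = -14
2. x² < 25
Yes

Take x = 0, y = 7. Substituting into each constraint:
  (1) -2(0) - 2(7) = -14 ✓
  (2) x² = (0)² = 0, and 0 < 25 ✓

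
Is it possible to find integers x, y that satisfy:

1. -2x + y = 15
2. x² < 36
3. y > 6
Yes

Take x = -4, y = 7. Substituting into each constraint:
  (1) -2(-4) + 7 = 15 ✓
  (2) x² = (-4)² = 16, and 16 < 36 ✓
  (3) 7 > 6 ✓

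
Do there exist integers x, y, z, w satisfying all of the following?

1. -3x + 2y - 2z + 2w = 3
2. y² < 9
Yes

Take x = -1, y = 0, z = 0, w = 0. Substituting into each constraint:
  (1) -3(-1) + 2(0) - 2(0) + 2(0) = 3 ✓
  (2) y² = (0)² = 0, and 0 < 9 ✓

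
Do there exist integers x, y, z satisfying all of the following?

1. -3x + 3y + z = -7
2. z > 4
Yes

Take x = 4, y = 0, z = 5. Substituting into each constraint:
  (1) -3(4) + 3(0) + 5 = -7 ✓
  (2) 5 > 4 ✓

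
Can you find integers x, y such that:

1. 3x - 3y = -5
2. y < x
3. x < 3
No

Even the single constraint (3x - 3y = -5) is infeasible over the integers.

  - 3x - 3y = -5: every term on the left is divisible by 3, so the LHS ≡ 0 (mod 3), but the RHS -5 is not — no integer solution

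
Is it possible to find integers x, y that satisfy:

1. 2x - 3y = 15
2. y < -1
Yes

Take x = 3, y = -3. Substituting into each constraint:
  (1) 2(3) - 3(-3) = 15 ✓
  (2) -3 < -1 ✓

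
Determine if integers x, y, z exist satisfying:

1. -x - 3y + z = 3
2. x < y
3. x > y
No

A contradictory subset is {x < y, x > y}. No integer assignment can satisfy these jointly:

  - x < y: bounds one variable relative to another variable
  - x > y: bounds one variable relative to another variable

Direct contradiction: y > x and x > y cannot both hold.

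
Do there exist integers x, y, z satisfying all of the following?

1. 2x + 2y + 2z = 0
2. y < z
Yes

Take x = -1, y = 0, z = 1. Substituting into each constraint:
  (1) 2(-1) + 2(0) + 2(1) = 0 ✓
  (2) 0 < 1 ✓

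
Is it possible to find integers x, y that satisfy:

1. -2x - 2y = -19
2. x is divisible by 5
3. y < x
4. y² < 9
No

Even the single constraint (-2x - 2y = -19) is infeasible over the integers.

  - -2x - 2y = -19: every term on the left is divisible by 2, so the LHS ≡ 0 (mod 2), but the RHS -19 is not — no integer solution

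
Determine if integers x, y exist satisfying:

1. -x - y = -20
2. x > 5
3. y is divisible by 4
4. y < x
Yes

Take x = 20, y = 0. Substituting into each constraint:
  (1) (-20) + 0 = -20 ✓
  (2) 20 > 5 ✓
  (3) 0 = 4 × 0, remainder 0 ✓
  (4) 0 < 20 ✓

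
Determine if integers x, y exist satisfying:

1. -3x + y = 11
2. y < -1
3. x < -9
Yes

Take x = -10, y = -19. Substituting into each constraint:
  (1) -3(-10) + (-19) = 11 ✓
  (2) -19 < -1 ✓
  (3) -10 < -9 ✓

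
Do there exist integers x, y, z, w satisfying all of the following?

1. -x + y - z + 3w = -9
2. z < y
Yes

Take x = 1, y = 1, z = 0, w = -3. Substituting into each constraint:
  (1) (-1) + 1 + 0 + 3(-3) = -9 ✓
  (2) 0 < 1 ✓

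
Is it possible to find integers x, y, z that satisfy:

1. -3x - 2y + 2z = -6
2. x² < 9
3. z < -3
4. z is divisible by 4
Yes

Take x = -2, y = 2, z = -4. Substituting into each constraint:
  (1) -3(-2) - 2(2) + 2(-4) = -6 ✓
  (2) x² = (-2)² = 4, and 4 < 9 ✓
  (3) -4 < -3 ✓
  (4) -4 = 4 × -1, remainder 0 ✓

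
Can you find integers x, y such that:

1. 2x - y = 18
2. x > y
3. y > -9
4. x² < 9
No

A contradictory subset is {2x - y = 18, y > -9, x² < 9}. No integer assignment can satisfy these jointly:

  - 2x - y = 18: is a linear equation tying the variables together
  - y > -9: bounds one variable relative to a constant
  - x² < 9: restricts x to |x| ≤ 2

Range argument: with x ∈ [-2, 2], y ∈ [-8, ∞], the left side of the equation is at most 12, but the right side is 18 > 12. No integer solution exists.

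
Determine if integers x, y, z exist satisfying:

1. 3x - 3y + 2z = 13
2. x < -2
Yes

Take x = -3, y = 0, z = 11. Substituting into each constraint:
  (1) 3(-3) - 3(0) + 2(11) = 13 ✓
  (2) -3 < -2 ✓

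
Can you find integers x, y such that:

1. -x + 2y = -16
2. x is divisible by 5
Yes

Take x = 0, y = -8. Substituting into each constraint:
  (1) 0 + 2(-8) = -16 ✓
  (2) 0 = 5 × 0, remainder 0 ✓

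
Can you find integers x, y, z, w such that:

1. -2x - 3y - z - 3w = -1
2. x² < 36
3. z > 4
Yes

Take x = -2, y = 0, z = 5, w = 0. Substituting into each constraint:
  (1) -2(-2) - 3(0) + (-5) - 3(0) = -1 ✓
  (2) x² = (-2)² = 4, and 4 < 36 ✓
  (3) 5 > 4 ✓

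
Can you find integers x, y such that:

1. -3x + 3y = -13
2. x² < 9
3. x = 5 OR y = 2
No

Even the single constraint (-3x + 3y = -13) is infeasible over the integers.

  - -3x + 3y = -13: every term on the left is divisible by 3, so the LHS ≡ 0 (mod 3), but the RHS -13 is not — no integer solution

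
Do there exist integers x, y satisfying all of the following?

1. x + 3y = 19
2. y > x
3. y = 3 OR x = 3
No

The full constraint system is jointly infeasible over the integers. Each constraint and what it forces:

  - x + 3y = 19: is a linear equation tying the variables together
  - y > x: bounds one variable relative to another variable
  - y = 3 OR x = 3: forces a choice: either y = 3 or x = 3

Split on the disjunction (y = 3 OR x = 3):
  • If y = 3: the equation forces x = 10, giving (y, x) = (3, 10), which violates y > x.
  • If x = 3: with x = 3, every remaining term of the linear equation is divisible by 3, so the left side is ≡ 0 (mod 3); but the right side 16 ≡ 1 (mod 3). No integers can satisfy it.
Both branches are infeasible, so the system has no integer solution.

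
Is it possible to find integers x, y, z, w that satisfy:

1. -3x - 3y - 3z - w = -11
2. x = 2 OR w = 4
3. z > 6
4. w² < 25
Yes

Take x = 2, y = -6, z = 7, w = 2. Substituting into each constraint:
  (1) -3(2) - 3(-6) - 3(7) + (-2) = -11 ✓
  (2) x = 2, target 2 ✓ (first branch holds)
  (3) 7 > 6 ✓
  (4) w² = (2)² = 4, and 4 < 25 ✓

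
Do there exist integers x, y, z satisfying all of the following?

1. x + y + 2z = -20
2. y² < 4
Yes

Take x = -20, y = 0, z = 0. Substituting into each constraint:
  (1) (-20) + 0 + 2(0) = -20 ✓
  (2) y² = (0)² = 0, and 0 < 4 ✓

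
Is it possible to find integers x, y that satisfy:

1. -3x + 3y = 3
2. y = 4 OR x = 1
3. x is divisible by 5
No

The full constraint system is jointly infeasible over the integers. Each constraint and what it forces:

  - -3x + 3y = 3: is a linear equation tying the variables together
  - y = 4 OR x = 1: forces a choice: either y = 4 or x = 1
  - x is divisible by 5: restricts x to multiples of 5

Split on the disjunction (y = 4 OR x = 1):
  • If y = 4: with y = 4, writing x = 5x', every remaining term of the linear equation is divisible by 15, so the left side is ≡ 0 (mod 15); but the right side -9 ≡ 6 (mod 15). No integers can satisfy it.
  • If x = 1: this contradicts the divisibility constraint — 1 is not a multiple of 5.
Both branches are infeasible, so the system has no integer solution.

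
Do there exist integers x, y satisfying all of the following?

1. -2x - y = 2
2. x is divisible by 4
Yes

Take x = 0, y = -2. Substituting into each constraint:
  (1) -2(0) + 2 = 2 ✓
  (2) 0 = 4 × 0, remainder 0 ✓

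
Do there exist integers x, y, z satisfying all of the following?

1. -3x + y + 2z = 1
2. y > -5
Yes

Take x = 0, y = 1, z = 0. Substituting into each constraint:
  (1) -3(0) + 1 + 2(0) = 1 ✓
  (2) 1 > -5 ✓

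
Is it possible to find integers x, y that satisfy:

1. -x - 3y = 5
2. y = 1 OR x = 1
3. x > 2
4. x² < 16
No

A contradictory subset is {-x - 3y = 5, y = 1 OR x = 1, x > 2}. No integer assignment can satisfy these jointly:

  - -x - 3y = 5: is a linear equation tying the variables together
  - y = 1 OR x = 1: forces a choice: either y = 1 or x = 1
  - x > 2: bounds one variable relative to a constant

Split on the disjunction (y = 1 OR x = 1):
  • If y = 1: the equation forces x = -8, which contradicts the bound x ≥ 3.
  • If x = 1: this contradicts the bound x ≥ 3.
Both branches are infeasible, so the system has no integer solution.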